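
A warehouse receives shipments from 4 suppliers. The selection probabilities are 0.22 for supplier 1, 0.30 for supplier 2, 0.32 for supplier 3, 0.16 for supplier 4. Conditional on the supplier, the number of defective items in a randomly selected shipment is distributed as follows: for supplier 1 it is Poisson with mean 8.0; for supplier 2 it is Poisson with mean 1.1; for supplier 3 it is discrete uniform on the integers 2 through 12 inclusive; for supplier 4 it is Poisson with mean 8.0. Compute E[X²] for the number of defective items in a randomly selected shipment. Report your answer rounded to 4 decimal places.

For each component E[X²] = Var + (mean)², giving 1: 72; 2: 2.31; 3: 59; 4: 72.
Overall E[X²] = 0.22·72 + 0.3·2.31 + 0.32·59 + 0.16·72 = 46.933.

46.9330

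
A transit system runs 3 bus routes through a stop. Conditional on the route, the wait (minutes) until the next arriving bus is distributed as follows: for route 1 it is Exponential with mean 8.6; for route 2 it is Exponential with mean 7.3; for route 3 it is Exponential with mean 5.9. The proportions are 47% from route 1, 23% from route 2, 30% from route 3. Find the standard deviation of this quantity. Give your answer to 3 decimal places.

Per component, 1: μ=8.6, E[X²]=147.92; 2: μ=7.3, E[X²]=106.58; 3: μ=5.9, E[X²]=69.62.
E[X] = 0.47·8.6 + 0.23·7.3 + 0.3·5.9 = 7.491.
E[X²] = 0.47·147.92 + 0.23·106.58 + 0.3·69.62 = 114.922.
Var(X) = E[X²] − (E[X])² = 114.922 − 56.1151 = 58.8067.
SD(X) = √58.8067 = 7.66855.

7.669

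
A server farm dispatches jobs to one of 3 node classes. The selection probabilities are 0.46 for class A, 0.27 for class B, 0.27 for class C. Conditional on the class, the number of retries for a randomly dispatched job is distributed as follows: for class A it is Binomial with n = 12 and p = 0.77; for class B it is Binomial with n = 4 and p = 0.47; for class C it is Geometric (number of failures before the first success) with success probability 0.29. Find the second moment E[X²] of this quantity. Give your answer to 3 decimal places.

45.372

For each component E[X²] = Var + (mean)², giving A: 87.5028; B: 4.5308; C: 14.4364.
Overall E[X²] = 0.46·87.5028 + 0.27·4.5308 + 0.27·14.4364 = 45.3724.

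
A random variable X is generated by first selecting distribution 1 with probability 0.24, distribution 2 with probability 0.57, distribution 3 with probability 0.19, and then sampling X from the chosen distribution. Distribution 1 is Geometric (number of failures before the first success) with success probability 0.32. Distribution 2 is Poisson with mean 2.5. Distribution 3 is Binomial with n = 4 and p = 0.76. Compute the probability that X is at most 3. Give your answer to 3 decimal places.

Conditional on each component, P(X ≤ 3): 1: 0.786186; 2: 0.757576; 3: 0.666378.
By total probability, P(X ≤ 3) = 0.24·0.786186 + 0.57·0.757576 + 0.19·0.666378 = 0.747115.

0.747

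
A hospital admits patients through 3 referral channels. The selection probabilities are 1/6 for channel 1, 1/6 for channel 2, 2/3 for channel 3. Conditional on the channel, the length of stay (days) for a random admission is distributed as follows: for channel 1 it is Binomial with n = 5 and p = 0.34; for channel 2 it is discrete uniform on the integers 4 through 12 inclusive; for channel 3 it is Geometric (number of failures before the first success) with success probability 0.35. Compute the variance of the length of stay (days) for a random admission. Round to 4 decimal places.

10.1335

Per component, 1: μ=1.7, E[X²]=4.012; 2: μ=8, E[X²]=70.6667; 3: μ=1.85714, E[X²]=8.7551.
E[X] = 0.166667·1.7 + 0.166667·8 + 0.666667·1.85714 = 2.85476.
E[X²] = 0.166667·4.012 + 0.166667·70.6667 + 0.666667·8.7551 = 18.2832.
Var(X) = E[X²] − (E[X])² = 18.2832 − 8.14967 = 10.1335.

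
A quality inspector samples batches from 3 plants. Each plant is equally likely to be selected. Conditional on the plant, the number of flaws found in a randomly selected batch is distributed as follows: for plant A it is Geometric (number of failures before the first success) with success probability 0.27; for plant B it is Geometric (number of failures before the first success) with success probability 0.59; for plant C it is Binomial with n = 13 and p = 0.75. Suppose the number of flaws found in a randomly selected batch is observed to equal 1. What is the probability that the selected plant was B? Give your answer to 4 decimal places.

Likelihoods P(X=1 | ·): A: 0.1971; B: 0.2419; C: 5.81145e-07.
Posterior ∝ prior × likelihood. Numerator for B: 0.333333·0.2419 = 0.0806333.
Normalizing constant: 0.333333·0.1971 + 0.333333·0.2419 + 0.333333·5.81145e-07 = 0.146334.
P(B | observation) = 0.0806333 / 0.146334 = 0.551024.

0.5510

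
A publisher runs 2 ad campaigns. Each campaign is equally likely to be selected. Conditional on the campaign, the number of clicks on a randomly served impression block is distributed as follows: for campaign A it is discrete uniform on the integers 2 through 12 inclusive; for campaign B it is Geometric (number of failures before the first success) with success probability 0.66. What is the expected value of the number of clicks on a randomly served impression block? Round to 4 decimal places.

3.7576

Component means — A: 7; B: 0.515152.
E[X] = 0.5·7 + 0.5·0.515152 = 3.75758.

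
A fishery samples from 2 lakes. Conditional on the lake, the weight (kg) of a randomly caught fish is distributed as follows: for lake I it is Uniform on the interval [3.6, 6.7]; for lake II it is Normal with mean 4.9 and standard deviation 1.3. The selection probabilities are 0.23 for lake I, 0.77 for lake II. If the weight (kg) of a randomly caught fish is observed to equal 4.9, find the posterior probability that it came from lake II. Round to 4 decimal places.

0.7610

Likelihoods f(4.9 | ·): I: 0.322581; II: 0.306879.
Posterior ∝ prior × likelihood. Numerator for II: 0.77·0.306879 = 0.236297.
Normalizing constant: 0.23·0.322581 + 0.77·0.306879 = 0.31049.
P(II | observation) = 0.236297 / 0.31049 = 0.761044.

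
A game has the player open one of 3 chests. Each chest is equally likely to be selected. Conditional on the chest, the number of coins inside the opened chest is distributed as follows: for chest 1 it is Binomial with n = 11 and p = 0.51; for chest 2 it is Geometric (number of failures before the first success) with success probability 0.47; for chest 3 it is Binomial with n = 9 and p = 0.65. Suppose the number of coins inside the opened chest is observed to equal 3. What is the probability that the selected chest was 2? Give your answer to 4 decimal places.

Likelihoods P(X=3 | ·): 1: 0.0727383; 2: 0.0699722; 3: 0.042406.
Posterior ∝ prior × likelihood. Numerator for 2: 0.333333·0.0699722 = 0.0233241.
Normalizing constant: 0.333333·0.0727383 + 0.333333·0.0699722 + 0.333333·0.042406 = 0.0617055.
P(2 | observation) = 0.0233241 / 0.0617055 = 0.37799.

0.3780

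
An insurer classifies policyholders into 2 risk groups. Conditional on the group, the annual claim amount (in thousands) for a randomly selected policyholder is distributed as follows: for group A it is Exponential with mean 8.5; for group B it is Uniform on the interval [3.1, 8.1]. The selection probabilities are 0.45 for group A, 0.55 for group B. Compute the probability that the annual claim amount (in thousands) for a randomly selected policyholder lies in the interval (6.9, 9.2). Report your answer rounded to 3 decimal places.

0.179

Conditional on each group, P(6.9 < X < 9.2): A: 0.105276; B: 0.24.
By total probability, P(6.9 < X < 9.2) = 0.45·0.105276 + 0.55·0.24 = 0.179374.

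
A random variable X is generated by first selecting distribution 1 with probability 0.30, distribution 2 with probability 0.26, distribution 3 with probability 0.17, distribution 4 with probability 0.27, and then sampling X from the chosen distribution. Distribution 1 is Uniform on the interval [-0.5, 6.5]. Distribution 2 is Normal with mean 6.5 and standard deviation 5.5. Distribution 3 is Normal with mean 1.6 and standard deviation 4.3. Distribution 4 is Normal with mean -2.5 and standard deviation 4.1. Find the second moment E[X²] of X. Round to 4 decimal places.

32.5797

For each component E[X²] = Var + (mean)², giving 1: 13.0833; 2: 72.5; 3: 21.05; 4: 23.06.
Overall E[X²] = 0.3·13.0833 + 0.26·72.5 + 0.17·21.05 + 0.27·23.06 = 32.5797.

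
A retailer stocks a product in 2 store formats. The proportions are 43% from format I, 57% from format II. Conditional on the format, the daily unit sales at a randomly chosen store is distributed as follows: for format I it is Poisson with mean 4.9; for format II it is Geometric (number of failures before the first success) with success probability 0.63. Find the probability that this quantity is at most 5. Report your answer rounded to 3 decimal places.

0.841

Conditional on each format, P(X ≤ 5): I: 0.633501; II: 0.997434.
By total probability, P(X ≤ 5) = 0.43·0.633501 + 0.57·0.997434 = 0.840943.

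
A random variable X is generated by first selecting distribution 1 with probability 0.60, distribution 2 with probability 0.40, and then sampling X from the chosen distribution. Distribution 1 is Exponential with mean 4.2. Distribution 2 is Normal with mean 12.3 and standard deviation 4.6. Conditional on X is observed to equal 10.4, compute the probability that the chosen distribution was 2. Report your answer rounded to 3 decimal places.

0.726

Likelihoods f(10.4 | ·): 1: 0.020015; 2: 0.0796353.
Posterior ∝ prior × likelihood. Numerator for 2: 0.4·0.0796353 = 0.0318541.
Normalizing constant: 0.6·0.020015 + 0.4·0.0796353 = 0.0438631.
P(2 | observation) = 0.0318541 / 0.0438631 = 0.726217.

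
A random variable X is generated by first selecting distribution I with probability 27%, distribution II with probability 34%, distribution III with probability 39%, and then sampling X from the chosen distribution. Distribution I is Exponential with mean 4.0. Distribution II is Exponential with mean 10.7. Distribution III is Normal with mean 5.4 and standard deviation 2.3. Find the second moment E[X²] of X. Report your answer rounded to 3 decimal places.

For each component E[X²] = Var + (mean)², giving I: 32; II: 228.98; III: 34.45.
Overall E[X²] = 0.27·32 + 0.34·228.98 + 0.39·34.45 = 99.9287.

99.929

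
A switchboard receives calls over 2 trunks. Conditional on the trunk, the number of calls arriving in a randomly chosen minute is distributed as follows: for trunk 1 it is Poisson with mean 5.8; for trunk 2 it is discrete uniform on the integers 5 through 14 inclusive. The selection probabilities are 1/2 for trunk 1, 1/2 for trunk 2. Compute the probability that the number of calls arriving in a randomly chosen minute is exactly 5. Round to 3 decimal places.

Conditional on each trunk, P(X = 5): 1: 0.165596; 2: 0.1.
By total probability, P(X = 5) = 0.5·0.165596 + 0.5·0.1 = 0.132798.

0.133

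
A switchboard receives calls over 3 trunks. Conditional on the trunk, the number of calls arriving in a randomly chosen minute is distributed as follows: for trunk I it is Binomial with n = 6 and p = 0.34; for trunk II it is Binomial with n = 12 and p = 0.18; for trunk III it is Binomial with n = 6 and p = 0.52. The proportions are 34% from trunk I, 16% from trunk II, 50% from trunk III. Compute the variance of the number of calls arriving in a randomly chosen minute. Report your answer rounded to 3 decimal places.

1.763

Per component, I: μ=2.04, E[X²]=5.508; II: μ=2.16, E[X²]=6.4368; III: μ=3.12, E[X²]=11.232.
E[X] = 0.34·2.04 + 0.16·2.16 + 0.5·3.12 = 2.5992.
E[X²] = 0.34·5.508 + 0.16·6.4368 + 0.5·11.232 = 8.51861.
Var(X) = E[X²] − (E[X])² = 8.51861 − 6.75584 = 1.76277.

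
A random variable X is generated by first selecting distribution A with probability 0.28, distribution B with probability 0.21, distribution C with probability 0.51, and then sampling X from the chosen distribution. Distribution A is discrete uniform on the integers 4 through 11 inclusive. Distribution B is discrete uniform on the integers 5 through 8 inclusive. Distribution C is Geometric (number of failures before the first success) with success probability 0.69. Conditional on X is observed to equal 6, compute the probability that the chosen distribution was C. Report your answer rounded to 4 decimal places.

Likelihoods P(X=6 | ·): A: 0.125; B: 0.25; C: 0.000612378.
Posterior ∝ prior × likelihood. Numerator for C: 0.51·0.000612378 = 0.000312313.
Normalizing constant: 0.28·0.125 + 0.21·0.25 + 0.51·0.000612378 = 0.0878123.
P(C | observation) = 0.000312313 / 0.0878123 = 0.00355659.

0.0036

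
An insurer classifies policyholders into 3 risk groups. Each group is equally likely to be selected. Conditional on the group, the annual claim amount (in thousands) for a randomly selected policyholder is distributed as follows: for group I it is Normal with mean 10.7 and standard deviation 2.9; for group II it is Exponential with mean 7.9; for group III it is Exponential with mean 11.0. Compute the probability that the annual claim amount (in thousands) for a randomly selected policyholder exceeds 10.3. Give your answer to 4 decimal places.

0.4061

Conditional on each group, P(X > 10.3): I: 0.554853; II: 0.271499; III: 0.392051.
By total probability, P(X > 10.3) = 0.333333·0.554853 + 0.333333·0.271499 + 0.333333·0.392051 = 0.406134.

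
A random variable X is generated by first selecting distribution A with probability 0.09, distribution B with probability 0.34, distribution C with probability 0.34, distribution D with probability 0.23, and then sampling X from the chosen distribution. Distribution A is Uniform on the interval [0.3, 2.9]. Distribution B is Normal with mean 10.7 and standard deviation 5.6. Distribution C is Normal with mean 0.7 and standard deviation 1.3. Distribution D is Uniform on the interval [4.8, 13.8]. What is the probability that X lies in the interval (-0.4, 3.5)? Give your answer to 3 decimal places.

0.383

Conditional on each component, P(-0.4 < X < 3.5): A: 1; B: 0.0755398; C: 0.78564; D: 0.
By total probability, P(-0.4 < X < 3.5) = 0.09·1 + 0.34·0.0755398 + 0.34·0.78564 + 0.23·0 = 0.382801.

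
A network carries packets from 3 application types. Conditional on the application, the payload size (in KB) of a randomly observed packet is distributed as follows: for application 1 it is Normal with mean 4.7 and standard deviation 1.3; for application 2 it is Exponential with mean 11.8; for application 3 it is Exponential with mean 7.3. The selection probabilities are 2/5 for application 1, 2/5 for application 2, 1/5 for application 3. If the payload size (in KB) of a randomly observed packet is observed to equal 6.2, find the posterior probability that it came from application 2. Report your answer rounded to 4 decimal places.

0.2113

Likelihoods f(6.2 | ·): 1: 0.157712; 2: 0.0501106; 3: 0.0585901.
Posterior ∝ prior × likelihood. Numerator for 2: 0.4·0.0501106 = 0.0200442.
Normalizing constant: 0.4·0.157712 + 0.4·0.0501106 + 0.2·0.0585901 = 0.0948471.
P(2 | observation) = 0.0200442 / 0.0948471 = 0.211332.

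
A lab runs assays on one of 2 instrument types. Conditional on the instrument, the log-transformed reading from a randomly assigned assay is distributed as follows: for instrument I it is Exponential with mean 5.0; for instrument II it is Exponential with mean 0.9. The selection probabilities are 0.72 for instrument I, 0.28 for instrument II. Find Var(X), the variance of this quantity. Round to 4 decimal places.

21.6157

Per component, I: μ=5, E[X²]=50; II: μ=0.9, E[X²]=1.62.
E[X] = 0.72·5 + 0.28·0.9 = 3.852.
E[X²] = 0.72·50 + 0.28·1.62 = 36.4536.
Var(X) = E[X²] − (E[X])² = 36.4536 − 14.8379 = 21.6157.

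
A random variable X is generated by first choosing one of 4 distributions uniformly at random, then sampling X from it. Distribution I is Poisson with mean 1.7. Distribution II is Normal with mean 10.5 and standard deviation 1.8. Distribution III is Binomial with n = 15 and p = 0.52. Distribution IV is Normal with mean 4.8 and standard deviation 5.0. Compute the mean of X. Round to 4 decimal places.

6.2000

Component means — I: 1.7; II: 10.5; III: 7.8; IV: 4.8.
E[X] = 0.25·1.7 + 0.25·10.5 + 0.25·7.8 + 0.25·4.8 = 6.2.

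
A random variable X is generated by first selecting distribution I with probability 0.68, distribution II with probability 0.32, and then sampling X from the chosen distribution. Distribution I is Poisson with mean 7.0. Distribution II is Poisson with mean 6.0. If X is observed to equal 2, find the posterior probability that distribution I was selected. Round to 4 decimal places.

Likelihoods P(X=2 | ·): I: 0.0223411; II: 0.0446175.
Posterior ∝ prior × likelihood. Numerator for I: 0.68·0.0223411 = 0.015192.
Normalizing constant: 0.68·0.0223411 + 0.32·0.0446175 = 0.0294696.
P(I | observation) = 0.015192 / 0.0294696 = 0.515513.

0.5155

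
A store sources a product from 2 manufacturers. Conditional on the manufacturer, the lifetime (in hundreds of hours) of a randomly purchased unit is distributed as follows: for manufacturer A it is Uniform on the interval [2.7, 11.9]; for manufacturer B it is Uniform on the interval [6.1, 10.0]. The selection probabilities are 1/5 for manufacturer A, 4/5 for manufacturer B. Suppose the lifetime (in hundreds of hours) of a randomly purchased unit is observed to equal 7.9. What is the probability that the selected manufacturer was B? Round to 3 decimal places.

Likelihoods f(7.9 | ·): A: 0.108696; B: 0.25641.
Posterior ∝ prior × likelihood. Numerator for B: 0.8·0.25641 = 0.205128.
Normalizing constant: 0.2·0.108696 + 0.8·0.25641 = 0.226867.
P(B | observation) = 0.205128 / 0.226867 = 0.904177.

0.904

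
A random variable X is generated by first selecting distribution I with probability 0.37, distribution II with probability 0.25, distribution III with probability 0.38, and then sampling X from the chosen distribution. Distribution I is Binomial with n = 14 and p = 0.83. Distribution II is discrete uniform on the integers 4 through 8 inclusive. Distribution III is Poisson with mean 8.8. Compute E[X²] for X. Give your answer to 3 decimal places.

92.961

For each component E[X²] = Var + (mean)², giving I: 137; II: 38; III: 86.24.
Overall E[X²] = 0.37·137 + 0.25·38 + 0.38·86.24 = 92.9611.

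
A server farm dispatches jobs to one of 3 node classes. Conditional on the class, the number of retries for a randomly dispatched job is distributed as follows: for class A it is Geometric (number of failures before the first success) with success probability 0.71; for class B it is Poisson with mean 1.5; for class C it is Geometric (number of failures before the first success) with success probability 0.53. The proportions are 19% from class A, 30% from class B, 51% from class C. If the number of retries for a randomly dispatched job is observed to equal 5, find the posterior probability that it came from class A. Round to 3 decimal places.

0.026

Likelihoods P(X=5 | ·): A: 0.00145629; B: 0.01412; C: 0.0121553.
Posterior ∝ prior × likelihood. Numerator for A: 0.19·0.00145629 = 0.000276695.
Normalizing constant: 0.19·0.00145629 + 0.3·0.01412 + 0.51·0.0121553 = 0.0107119.
P(A | observation) = 0.000276695 / 0.0107119 = 0.0258307.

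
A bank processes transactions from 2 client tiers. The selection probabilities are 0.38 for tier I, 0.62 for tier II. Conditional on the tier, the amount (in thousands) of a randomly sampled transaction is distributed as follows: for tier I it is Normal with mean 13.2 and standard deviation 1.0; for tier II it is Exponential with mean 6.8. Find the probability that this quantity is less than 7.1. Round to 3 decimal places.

0.402

Conditional on each tier, P(X < 7.1): I: 5.30342e-10; II: 0.647998.
By total probability, P(X < 7.1) = 0.38·5.30342e-10 + 0.62·0.647998 = 0.401759.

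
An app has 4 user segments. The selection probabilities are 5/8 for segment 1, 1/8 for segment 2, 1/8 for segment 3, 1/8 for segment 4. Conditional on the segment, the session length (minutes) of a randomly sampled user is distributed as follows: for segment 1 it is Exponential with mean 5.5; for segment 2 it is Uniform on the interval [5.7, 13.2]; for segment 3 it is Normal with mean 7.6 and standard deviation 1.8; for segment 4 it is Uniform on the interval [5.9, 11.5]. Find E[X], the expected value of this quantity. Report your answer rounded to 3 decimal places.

Component means — 1: 5.5; 2: 9.45; 3: 7.6; 4: 8.7.
E[X] = 0.625·5.5 + 0.125·9.45 + 0.125·7.6 + 0.125·8.7 = 6.65625.

6.656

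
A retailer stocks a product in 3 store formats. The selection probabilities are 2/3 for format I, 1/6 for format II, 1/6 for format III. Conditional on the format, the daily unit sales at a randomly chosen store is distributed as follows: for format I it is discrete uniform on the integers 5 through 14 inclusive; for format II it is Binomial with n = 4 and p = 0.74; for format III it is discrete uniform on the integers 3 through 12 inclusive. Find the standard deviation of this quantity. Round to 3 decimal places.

Per component, I: μ=9.5, E[X²]=98.5; II: μ=2.96, E[X²]=9.5312; III: μ=7.5, E[X²]=64.5.
E[X] = 0.666667·9.5 + 0.166667·2.96 + 0.166667·7.5 = 8.07667.
E[X²] = 0.666667·98.5 + 0.166667·9.5312 + 0.166667·64.5 = 78.0052.
Var(X) = E[X²] − (E[X])² = 78.0052 − 65.2325 = 12.7727.
SD(X) = √12.7727 = 3.57389.

3.574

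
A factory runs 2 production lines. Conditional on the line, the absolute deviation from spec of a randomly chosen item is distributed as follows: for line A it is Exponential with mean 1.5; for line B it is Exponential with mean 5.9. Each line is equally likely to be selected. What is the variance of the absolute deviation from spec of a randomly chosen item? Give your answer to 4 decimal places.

23.3700

Per component, A: μ=1.5, E[X²]=4.5; B: μ=5.9, E[X²]=69.62.
E[X] = 0.5·1.5 + 0.5·5.9 = 3.7.
E[X²] = 0.5·4.5 + 0.5·69.62 = 37.06.
Var(X) = E[X²] − (E[X])² = 37.06 − 13.69 = 23.37.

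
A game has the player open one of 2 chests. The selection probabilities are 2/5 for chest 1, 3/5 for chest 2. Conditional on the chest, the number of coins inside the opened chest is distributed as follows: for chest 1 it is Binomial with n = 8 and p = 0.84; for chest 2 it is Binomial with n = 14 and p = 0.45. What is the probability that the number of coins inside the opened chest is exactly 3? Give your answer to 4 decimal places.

Conditional on each chest, P(X = 3): 1: 0.00348037; 2: 0.0462092.
By total probability, P(X = 3) = 0.4·0.00348037 + 0.6·0.0462092 = 0.0291177.

0.0291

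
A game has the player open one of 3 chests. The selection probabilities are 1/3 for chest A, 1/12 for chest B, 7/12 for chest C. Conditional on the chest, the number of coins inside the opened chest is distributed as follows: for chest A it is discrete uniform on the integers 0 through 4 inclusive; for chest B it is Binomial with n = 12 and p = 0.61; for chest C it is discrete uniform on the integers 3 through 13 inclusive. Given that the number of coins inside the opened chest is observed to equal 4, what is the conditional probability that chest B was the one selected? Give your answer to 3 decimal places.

0.025

Likelihoods P(X=4 | ·): A: 0.2; B: 0.036681; C: 0.0909091.
Posterior ∝ prior × likelihood. Numerator for B: 0.0833333·0.036681 = 0.00305675.
Normalizing constant: 0.333333·0.2 + 0.0833333·0.036681 + 0.583333·0.0909091 = 0.122754.
P(B | observation) = 0.00305675 / 0.122754 = 0.0249015.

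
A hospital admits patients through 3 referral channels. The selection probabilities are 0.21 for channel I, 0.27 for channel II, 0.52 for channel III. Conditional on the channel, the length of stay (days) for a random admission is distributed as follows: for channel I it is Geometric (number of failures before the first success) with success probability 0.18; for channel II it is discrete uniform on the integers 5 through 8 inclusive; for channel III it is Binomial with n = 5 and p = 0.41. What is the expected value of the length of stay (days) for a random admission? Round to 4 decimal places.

3.7777

Component means — I: 4.55556; II: 6.5; III: 2.05.
E[X] = 0.21·4.55556 + 0.27·6.5 + 0.52·2.05 = 3.77767.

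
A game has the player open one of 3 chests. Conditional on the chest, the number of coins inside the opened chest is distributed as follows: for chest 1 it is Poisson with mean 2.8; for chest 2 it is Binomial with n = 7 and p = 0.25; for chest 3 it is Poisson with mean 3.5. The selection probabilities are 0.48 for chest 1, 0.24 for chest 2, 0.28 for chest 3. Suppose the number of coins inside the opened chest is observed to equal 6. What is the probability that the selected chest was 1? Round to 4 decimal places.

0.4715

Likelihoods P(X=6 | ·): 1: 0.0406997; 2: 0.00128174; 3: 0.0770983.
Posterior ∝ prior × likelihood. Numerator for 1: 0.48·0.0406997 = 0.0195359.
Normalizing constant: 0.48·0.0406997 + 0.24·0.00128174 + 0.28·0.0770983 = 0.041431.
P(1 | observation) = 0.0195359 / 0.041431 = 0.471527.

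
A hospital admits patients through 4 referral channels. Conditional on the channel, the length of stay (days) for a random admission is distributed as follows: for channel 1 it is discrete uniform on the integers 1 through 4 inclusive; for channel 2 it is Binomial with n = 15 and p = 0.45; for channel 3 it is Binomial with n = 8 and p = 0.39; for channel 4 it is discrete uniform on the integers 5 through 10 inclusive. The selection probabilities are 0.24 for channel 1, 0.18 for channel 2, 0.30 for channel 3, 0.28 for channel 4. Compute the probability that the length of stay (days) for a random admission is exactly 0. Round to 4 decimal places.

Conditional on each channel, P(X = 0): 1: 0; 2: 0.000127479; 3: 0.0191707; 4: 0.
By total probability, P(X = 0) = 0.24·0 + 0.18·0.000127479 + 0.3·0.0191707 + 0.28·0 = 0.00577417.

0.0058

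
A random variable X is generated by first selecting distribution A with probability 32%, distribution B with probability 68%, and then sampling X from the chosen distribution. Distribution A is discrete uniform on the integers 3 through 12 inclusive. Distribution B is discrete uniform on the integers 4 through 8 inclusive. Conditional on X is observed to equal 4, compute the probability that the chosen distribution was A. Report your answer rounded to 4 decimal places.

Likelihoods P(X=4 | ·): A: 0.1; B: 0.2.
Posterior ∝ prior × likelihood. Numerator for A: 0.32·0.1 = 0.032.
Normalizing constant: 0.32·0.1 + 0.68·0.2 = 0.168.
P(A | observation) = 0.032 / 0.168 = 0.190476.

0.1905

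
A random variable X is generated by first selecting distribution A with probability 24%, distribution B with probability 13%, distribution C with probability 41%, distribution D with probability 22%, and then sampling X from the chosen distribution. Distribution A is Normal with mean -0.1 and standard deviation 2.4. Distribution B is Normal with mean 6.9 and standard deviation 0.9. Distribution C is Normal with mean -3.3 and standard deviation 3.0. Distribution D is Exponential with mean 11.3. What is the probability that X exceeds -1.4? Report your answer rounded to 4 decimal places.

Conditional on each component, P(X > -1.4): A: 0.705976; B: 1; C: 0.263258; D: 1.
By total probability, P(X > -1.4) = 0.24·0.705976 + 0.13·1 + 0.41·0.263258 + 0.22·1 = 0.62737.

0.6274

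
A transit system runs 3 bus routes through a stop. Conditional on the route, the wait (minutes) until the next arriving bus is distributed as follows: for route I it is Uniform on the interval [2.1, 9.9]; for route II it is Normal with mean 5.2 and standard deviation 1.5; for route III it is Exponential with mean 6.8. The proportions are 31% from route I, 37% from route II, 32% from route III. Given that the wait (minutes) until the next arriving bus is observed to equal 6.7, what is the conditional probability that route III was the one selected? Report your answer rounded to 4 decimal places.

Likelihoods f(6.7 | ·): I: 0.128205; II: 0.161314; III: 0.0549014.
Posterior ∝ prior × likelihood. Numerator for III: 0.32·0.0549014 = 0.0175684.
Normalizing constant: 0.31·0.128205 + 0.37·0.161314 + 0.32·0.0549014 = 0.116998.
P(III | observation) = 0.0175684 / 0.116998 = 0.15016.

0.1502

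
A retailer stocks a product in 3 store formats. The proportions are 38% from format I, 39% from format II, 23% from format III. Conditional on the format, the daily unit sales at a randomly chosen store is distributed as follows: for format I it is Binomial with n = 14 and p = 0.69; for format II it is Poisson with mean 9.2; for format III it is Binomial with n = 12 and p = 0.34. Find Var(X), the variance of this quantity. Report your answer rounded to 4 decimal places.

Per component, I: μ=9.66, E[X²]=96.3102; II: μ=9.2, E[X²]=93.84; III: μ=4.08, E[X²]=19.3392.
E[X] = 0.38·9.66 + 0.39·9.2 + 0.23·4.08 = 8.1972.
E[X²] = 0.38·96.3102 + 0.39·93.84 + 0.23·19.3392 = 77.6435.
Var(X) = E[X²] − (E[X])² = 77.6435 − 67.1941 = 10.4494.

10.4494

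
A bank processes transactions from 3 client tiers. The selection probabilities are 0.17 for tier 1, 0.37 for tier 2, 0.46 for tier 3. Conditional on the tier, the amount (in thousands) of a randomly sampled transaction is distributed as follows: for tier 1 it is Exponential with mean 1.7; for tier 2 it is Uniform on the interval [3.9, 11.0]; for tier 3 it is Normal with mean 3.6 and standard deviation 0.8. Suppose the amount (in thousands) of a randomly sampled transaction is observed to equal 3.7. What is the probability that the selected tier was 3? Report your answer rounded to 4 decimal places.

Likelihoods f(3.7 | ·): 1: 0.0667301; 2: 0; 3: 0.494797.
Posterior ∝ prior × likelihood. Numerator for 3: 0.46·0.494797 = 0.227607.
Normalizing constant: 0.17·0.0667301 + 0.37·0 + 0.46·0.494797 = 0.238951.
P(3 | observation) = 0.227607 / 0.238951 = 0.952525.

0.9525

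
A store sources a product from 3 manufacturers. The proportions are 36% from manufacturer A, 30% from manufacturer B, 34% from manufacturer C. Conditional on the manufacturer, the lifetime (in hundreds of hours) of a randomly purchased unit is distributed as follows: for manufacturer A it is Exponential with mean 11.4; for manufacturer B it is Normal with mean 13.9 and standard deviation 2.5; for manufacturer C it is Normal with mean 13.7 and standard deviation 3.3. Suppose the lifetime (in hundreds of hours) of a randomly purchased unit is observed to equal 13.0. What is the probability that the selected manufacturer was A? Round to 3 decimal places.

Likelihoods f(13.0 | ·): A: 0.0280445; B: 0.149564; C: 0.118202.
Posterior ∝ prior × likelihood. Numerator for A: 0.36·0.0280445 = 0.010096.
Normalizing constant: 0.36·0.0280445 + 0.3·0.149564 + 0.34·0.118202 = 0.095154.
P(A | observation) = 0.010096 / 0.095154 = 0.106102.

0.106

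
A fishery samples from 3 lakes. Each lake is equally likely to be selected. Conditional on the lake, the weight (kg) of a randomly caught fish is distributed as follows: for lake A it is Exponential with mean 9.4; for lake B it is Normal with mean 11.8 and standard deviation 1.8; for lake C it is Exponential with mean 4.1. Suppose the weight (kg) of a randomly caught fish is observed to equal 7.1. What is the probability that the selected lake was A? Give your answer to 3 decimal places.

Likelihoods f(7.1 | ·): A: 0.0499852; B: 0.00733076; C: 0.0431663.
Posterior ∝ prior × likelihood. Numerator for A: 0.333333·0.0499852 = 0.0166617.
Normalizing constant: 0.333333·0.0499852 + 0.333333·0.00733076 + 0.333333·0.0431663 = 0.0334941.
P(A | observation) = 0.0166617 / 0.0334941 = 0.497453.

0.497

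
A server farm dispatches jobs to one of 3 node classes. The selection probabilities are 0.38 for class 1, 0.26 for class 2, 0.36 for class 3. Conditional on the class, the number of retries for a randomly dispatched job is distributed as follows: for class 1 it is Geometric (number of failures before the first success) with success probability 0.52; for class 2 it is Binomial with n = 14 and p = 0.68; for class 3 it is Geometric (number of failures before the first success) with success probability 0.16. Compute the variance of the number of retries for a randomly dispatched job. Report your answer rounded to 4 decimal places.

24.8489

Per component, 1: μ=0.923077, E[X²]=2.62722; 2: μ=9.52, E[X²]=93.6768; 3: μ=5.25, E[X²]=60.375.
E[X] = 0.38·0.923077 + 0.26·9.52 + 0.36·5.25 = 4.71597.
E[X²] = 0.38·2.62722 + 0.26·93.6768 + 0.36·60.375 = 47.0893.
Var(X) = E[X²] − (E[X])² = 47.0893 − 22.2404 = 24.8489.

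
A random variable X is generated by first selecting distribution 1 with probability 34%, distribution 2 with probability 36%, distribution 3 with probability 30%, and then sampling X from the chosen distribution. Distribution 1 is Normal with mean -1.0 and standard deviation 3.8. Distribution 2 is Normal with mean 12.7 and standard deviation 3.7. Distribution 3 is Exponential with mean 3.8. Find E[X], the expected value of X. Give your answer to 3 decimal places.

Component means — 1: -1; 2: 12.7; 3: 3.8.
E[X] = 0.34·-1 + 0.36·12.7 + 0.3·3.8 = 5.372.

5.372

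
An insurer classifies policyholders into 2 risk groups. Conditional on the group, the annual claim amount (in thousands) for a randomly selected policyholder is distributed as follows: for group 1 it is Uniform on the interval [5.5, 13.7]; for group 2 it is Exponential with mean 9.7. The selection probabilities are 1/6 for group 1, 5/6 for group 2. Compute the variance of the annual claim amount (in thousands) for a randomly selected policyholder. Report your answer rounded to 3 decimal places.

Per component, 1: μ=9.6, E[X²]=97.7633; 2: μ=9.7, E[X²]=188.18.
E[X] = 0.166667·9.6 + 0.833333·9.7 = 9.68333.
E[X²] = 0.166667·97.7633 + 0.833333·188.18 = 173.111.
Var(X) = E[X²] − (E[X])² = 173.111 − 93.7669 = 79.3436.

79.344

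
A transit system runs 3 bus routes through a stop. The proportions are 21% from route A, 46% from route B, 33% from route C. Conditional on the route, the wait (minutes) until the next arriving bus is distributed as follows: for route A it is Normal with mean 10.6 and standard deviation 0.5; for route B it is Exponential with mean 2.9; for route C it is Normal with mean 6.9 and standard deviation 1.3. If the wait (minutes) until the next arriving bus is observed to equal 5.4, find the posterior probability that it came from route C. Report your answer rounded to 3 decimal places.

Likelihoods f(5.4 | ·): A: 2.60192e-24; B: 0.0535693; C: 0.157712.
Posterior ∝ prior × likelihood. Numerator for C: 0.33·0.157712 = 0.052045.
Normalizing constant: 0.21·2.60192e-24 + 0.46·0.0535693 + 0.33·0.157712 = 0.0766869.
P(C | observation) = 0.052045 / 0.0766869 = 0.678669.

0.679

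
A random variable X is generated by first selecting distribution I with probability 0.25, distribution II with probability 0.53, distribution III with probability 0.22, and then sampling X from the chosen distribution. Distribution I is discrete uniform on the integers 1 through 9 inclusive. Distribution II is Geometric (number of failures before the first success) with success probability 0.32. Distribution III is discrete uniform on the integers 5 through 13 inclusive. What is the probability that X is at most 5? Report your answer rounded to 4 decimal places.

0.6409

Conditional on each component, P(X ≤ 5): I: 0.555556; II: 0.901133; III: 0.111111.
By total probability, P(X ≤ 5) = 0.25·0.555556 + 0.53·0.901133 + 0.22·0.111111 = 0.640934.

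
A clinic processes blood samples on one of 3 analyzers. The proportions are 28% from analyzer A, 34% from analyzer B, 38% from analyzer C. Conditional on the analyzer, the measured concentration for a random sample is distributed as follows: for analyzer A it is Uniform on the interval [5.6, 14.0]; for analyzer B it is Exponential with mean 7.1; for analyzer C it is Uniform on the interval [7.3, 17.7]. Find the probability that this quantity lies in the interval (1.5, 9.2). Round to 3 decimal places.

0.372

Conditional on each analyzer, P(1.5 < X < 9.2): A: 0.428571; B: 0.535872; C: 0.182692.
By total probability, P(1.5 < X < 9.2) = 0.28·0.428571 + 0.34·0.535872 + 0.38·0.182692 = 0.371619.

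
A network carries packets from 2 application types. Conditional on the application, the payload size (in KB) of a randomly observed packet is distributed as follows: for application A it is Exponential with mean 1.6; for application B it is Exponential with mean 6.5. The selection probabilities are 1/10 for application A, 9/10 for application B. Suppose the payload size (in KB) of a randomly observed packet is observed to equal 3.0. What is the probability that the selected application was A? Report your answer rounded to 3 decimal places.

Likelihoods f(3.0 | ·): A: 0.0958469; B: 0.0969713.
Posterior ∝ prior × likelihood. Numerator for A: 0.1·0.0958469 = 0.00958469.
Normalizing constant: 0.1·0.0958469 + 0.9·0.0969713 = 0.0968588.
P(A | observation) = 0.00958469 / 0.0968588 = 0.0989552.

0.099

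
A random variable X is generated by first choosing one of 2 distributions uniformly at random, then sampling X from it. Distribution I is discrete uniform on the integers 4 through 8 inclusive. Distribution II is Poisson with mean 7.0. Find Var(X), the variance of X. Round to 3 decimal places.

Per component, I: μ=6, E[X²]=38; II: μ=7, E[X²]=56.
E[X] = 0.5·6 + 0.5·7 = 6.5.
E[X²] = 0.5·38 + 0.5·56 = 47.
Var(X) = E[X²] − (E[X])² = 47 − 42.25 = 4.75.

4.750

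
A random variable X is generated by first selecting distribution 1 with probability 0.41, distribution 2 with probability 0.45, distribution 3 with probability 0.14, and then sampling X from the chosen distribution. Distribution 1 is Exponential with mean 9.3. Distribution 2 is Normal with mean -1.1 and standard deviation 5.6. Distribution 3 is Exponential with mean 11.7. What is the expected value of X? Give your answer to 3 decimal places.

Component means — 1: 9.3; 2: -1.1; 3: 11.7.
E[X] = 0.41·9.3 + 0.45·-1.1 + 0.14·11.7 = 4.956.

4.956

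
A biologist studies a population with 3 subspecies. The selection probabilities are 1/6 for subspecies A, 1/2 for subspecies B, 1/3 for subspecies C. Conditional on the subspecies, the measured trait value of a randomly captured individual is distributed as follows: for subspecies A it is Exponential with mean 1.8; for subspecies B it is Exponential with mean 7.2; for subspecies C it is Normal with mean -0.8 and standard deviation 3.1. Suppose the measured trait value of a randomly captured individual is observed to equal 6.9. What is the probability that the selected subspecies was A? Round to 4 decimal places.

0.0655

Likelihoods f(6.9 | ·): A: 0.0120208; B: 0.0532683; C: 0.00588618.
Posterior ∝ prior × likelihood. Numerator for A: 0.166667·0.0120208 = 0.00200346.
Normalizing constant: 0.166667·0.0120208 + 0.5·0.0532683 + 0.333333·0.00588618 = 0.0305997.
P(A | observation) = 0.00200346 / 0.0305997 = 0.0654733.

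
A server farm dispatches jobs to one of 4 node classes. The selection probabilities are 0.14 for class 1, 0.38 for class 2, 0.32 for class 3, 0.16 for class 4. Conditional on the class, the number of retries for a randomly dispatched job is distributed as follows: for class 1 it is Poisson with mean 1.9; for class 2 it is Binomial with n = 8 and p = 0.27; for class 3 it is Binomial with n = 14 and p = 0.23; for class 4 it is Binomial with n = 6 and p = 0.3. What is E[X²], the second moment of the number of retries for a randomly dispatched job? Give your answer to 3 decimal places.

7.975

For each component E[X²] = Var + (mean)², giving 1: 5.51; 2: 6.2424; 3: 12.8478; 4: 4.5.
Overall E[X²] = 0.14·5.51 + 0.38·6.2424 + 0.32·12.8478 + 0.16·4.5 = 7.97481.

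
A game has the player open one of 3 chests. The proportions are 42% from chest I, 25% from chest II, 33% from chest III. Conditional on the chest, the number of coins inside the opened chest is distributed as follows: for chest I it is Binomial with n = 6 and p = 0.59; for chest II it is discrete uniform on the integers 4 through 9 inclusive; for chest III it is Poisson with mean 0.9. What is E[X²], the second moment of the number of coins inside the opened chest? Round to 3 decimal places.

For each component E[X²] = Var + (mean)², giving I: 13.983; II: 45.1667; III: 1.71.
Overall E[X²] = 0.42·13.983 + 0.25·45.1667 + 0.33·1.71 = 17.7288.

17.729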